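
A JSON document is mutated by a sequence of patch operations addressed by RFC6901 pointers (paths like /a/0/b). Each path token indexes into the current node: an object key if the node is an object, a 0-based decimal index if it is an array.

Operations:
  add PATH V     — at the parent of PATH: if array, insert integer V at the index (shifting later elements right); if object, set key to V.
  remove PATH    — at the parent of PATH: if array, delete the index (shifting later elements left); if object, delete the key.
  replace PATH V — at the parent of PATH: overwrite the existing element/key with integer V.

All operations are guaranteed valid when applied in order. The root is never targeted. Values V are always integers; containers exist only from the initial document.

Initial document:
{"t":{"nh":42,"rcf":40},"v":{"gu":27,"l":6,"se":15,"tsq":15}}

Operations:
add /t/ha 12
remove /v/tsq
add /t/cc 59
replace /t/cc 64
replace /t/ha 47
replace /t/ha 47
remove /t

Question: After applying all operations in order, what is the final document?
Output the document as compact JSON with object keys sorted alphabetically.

Answer: {"v":{"gu":27,"l":6,"se":15}}

Derivation:
After op 1 (add /t/ha 12): {"t":{"ha":12,"nh":42,"rcf":40},"v":{"gu":27,"l":6,"se":15,"tsq":15}}
After op 2 (remove /v/tsq): {"t":{"ha":12,"nh":42,"rcf":40},"v":{"gu":27,"l":6,"se":15}}
After op 3 (add /t/cc 59): {"t":{"cc":59,"ha":12,"nh":42,"rcf":40},"v":{"gu":27,"l":6,"se":15}}
After op 4 (replace /t/cc 64): {"t":{"cc":64,"ha":12,"nh":42,"rcf":40},"v":{"gu":27,"l":6,"se":15}}
After op 5 (replace /t/ha 47): {"t":{"cc":64,"ha":47,"nh":42,"rcf":40},"v":{"gu":27,"l":6,"se":15}}
After op 6 (replace /t/ha 47): {"t":{"cc":64,"ha":47,"nh":42,"rcf":40},"v":{"gu":27,"l":6,"se":15}}
After op 7 (remove /t): {"v":{"gu":27,"l":6,"se":15}}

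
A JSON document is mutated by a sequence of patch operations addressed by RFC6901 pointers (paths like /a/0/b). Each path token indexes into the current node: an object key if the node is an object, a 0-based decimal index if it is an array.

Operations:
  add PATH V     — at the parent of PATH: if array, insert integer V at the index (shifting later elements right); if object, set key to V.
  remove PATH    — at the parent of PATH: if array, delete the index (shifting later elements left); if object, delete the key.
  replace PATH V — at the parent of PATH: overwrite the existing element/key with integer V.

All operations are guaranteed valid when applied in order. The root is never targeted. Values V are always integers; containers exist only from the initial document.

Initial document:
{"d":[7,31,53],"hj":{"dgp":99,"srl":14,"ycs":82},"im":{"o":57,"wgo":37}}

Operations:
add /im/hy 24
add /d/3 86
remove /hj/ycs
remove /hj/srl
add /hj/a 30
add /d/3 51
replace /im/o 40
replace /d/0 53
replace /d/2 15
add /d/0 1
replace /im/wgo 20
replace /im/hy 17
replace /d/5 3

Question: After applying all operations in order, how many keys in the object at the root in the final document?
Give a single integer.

Answer: 3

Derivation:
After op 1 (add /im/hy 24): {"d":[7,31,53],"hj":{"dgp":99,"srl":14,"ycs":82},"im":{"hy":24,"o":57,"wgo":37}}
After op 2 (add /d/3 86): {"d":[7,31,53,86],"hj":{"dgp":99,"srl":14,"ycs":82},"im":{"hy":24,"o":57,"wgo":37}}
After op 3 (remove /hj/ycs): {"d":[7,31,53,86],"hj":{"dgp":99,"srl":14},"im":{"hy":24,"o":57,"wgo":37}}
After op 4 (remove /hj/srl): {"d":[7,31,53,86],"hj":{"dgp":99},"im":{"hy":24,"o":57,"wgo":37}}
After op 5 (add /hj/a 30): {"d":[7,31,53,86],"hj":{"a":30,"dgp":99},"im":{"hy":24,"o":57,"wgo":37}}
After op 6 (add /d/3 51): {"d":[7,31,53,51,86],"hj":{"a":30,"dgp":99},"im":{"hy":24,"o":57,"wgo":37}}
After op 7 (replace /im/o 40): {"d":[7,31,53,51,86],"hj":{"a":30,"dgp":99},"im":{"hy":24,"o":40,"wgo":37}}
After op 8 (replace /d/0 53): {"d":[53,31,53,51,86],"hj":{"a":30,"dgp":99},"im":{"hy":24,"o":40,"wgo":37}}
After op 9 (replace /d/2 15): {"d":[53,31,15,51,86],"hj":{"a":30,"dgp":99},"im":{"hy":24,"o":40,"wgo":37}}
After op 10 (add /d/0 1): {"d":[1,53,31,15,51,86],"hj":{"a":30,"dgp":99},"im":{"hy":24,"o":40,"wgo":37}}
After op 11 (replace /im/wgo 20): {"d":[1,53,31,15,51,86],"hj":{"a":30,"dgp":99},"im":{"hy":24,"o":40,"wgo":20}}
After op 12 (replace /im/hy 17): {"d":[1,53,31,15,51,86],"hj":{"a":30,"dgp":99},"im":{"hy":17,"o":40,"wgo":20}}
After op 13 (replace /d/5 3): {"d":[1,53,31,15,51,3],"hj":{"a":30,"dgp":99},"im":{"hy":17,"o":40,"wgo":20}}
Size at the root: 3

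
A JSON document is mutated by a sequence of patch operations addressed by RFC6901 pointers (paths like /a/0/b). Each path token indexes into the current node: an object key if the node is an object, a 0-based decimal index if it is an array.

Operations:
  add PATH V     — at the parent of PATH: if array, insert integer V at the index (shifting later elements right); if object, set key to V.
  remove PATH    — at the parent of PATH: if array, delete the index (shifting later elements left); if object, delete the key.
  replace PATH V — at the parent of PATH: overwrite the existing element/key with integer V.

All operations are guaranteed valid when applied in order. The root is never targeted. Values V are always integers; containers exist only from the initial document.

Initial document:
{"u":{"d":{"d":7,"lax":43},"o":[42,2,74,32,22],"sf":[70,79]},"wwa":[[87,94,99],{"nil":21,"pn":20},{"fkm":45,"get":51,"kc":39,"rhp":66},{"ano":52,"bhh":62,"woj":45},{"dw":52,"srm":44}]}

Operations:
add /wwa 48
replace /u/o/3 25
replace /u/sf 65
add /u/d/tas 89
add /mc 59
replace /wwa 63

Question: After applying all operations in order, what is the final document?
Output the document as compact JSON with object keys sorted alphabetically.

After op 1 (add /wwa 48): {"u":{"d":{"d":7,"lax":43},"o":[42,2,74,32,22],"sf":[70,79]},"wwa":48}
After op 2 (replace /u/o/3 25): {"u":{"d":{"d":7,"lax":43},"o":[42,2,74,25,22],"sf":[70,79]},"wwa":48}
After op 3 (replace /u/sf 65): {"u":{"d":{"d":7,"lax":43},"o":[42,2,74,25,22],"sf":65},"wwa":48}
After op 4 (add /u/d/tas 89): {"u":{"d":{"d":7,"lax":43,"tas":89},"o":[42,2,74,25,22],"sf":65},"wwa":48}
After op 5 (add /mc 59): {"mc":59,"u":{"d":{"d":7,"lax":43,"tas":89},"o":[42,2,74,25,22],"sf":65},"wwa":48}
After op 6 (replace /wwa 63): {"mc":59,"u":{"d":{"d":7,"lax":43,"tas":89},"o":[42,2,74,25,22],"sf":65},"wwa":63}

Answer: {"mc":59,"u":{"d":{"d":7,"lax":43,"tas":89},"o":[42,2,74,25,22],"sf":65},"wwa":63}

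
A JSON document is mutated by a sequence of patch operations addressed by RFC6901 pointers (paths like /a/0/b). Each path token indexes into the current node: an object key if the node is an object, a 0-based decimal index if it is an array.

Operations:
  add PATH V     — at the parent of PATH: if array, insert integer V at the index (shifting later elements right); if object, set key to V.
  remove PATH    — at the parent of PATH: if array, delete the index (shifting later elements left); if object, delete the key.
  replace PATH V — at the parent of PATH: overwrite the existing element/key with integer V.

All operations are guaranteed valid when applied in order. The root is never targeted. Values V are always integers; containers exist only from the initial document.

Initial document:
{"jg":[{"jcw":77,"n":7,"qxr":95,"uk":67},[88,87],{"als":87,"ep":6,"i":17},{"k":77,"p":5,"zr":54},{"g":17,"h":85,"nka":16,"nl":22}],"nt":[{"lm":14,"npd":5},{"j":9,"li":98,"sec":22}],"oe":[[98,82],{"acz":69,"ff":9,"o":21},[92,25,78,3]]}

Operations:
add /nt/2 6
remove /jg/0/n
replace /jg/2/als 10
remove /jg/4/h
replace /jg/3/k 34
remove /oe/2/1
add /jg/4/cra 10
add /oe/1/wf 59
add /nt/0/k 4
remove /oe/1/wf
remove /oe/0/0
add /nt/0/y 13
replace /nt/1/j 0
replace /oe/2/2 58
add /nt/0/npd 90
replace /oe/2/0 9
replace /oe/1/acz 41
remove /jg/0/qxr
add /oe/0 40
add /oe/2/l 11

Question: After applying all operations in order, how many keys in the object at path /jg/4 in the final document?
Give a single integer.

Answer: 4

Derivation:
After op 1 (add /nt/2 6): {"jg":[{"jcw":77,"n":7,"qxr":95,"uk":67},[88,87],{"als":87,"ep":6,"i":17},{"k":77,"p":5,"zr":54},{"g":17,"h":85,"nka":16,"nl":22}],"nt":[{"lm":14,"npd":5},{"j":9,"li":98,"sec":22},6],"oe":[[98,82],{"acz":69,"ff":9,"o":21},[92,25,78,3]]}
After op 2 (remove /jg/0/n): {"jg":[{"jcw":77,"qxr":95,"uk":67},[88,87],{"als":87,"ep":6,"i":17},{"k":77,"p":5,"zr":54},{"g":17,"h":85,"nka":16,"nl":22}],"nt":[{"lm":14,"npd":5},{"j":9,"li":98,"sec":22},6],"oe":[[98,82],{"acz":69,"ff":9,"o":21},[92,25,78,3]]}
After op 3 (replace /jg/2/als 10): {"jg":[{"jcw":77,"qxr":95,"uk":67},[88,87],{"als":10,"ep":6,"i":17},{"k":77,"p":5,"zr":54},{"g":17,"h":85,"nka":16,"nl":22}],"nt":[{"lm":14,"npd":5},{"j":9,"li":98,"sec":22},6],"oe":[[98,82],{"acz":69,"ff":9,"o":21},[92,25,78,3]]}
After op 4 (remove /jg/4/h): {"jg":[{"jcw":77,"qxr":95,"uk":67},[88,87],{"als":10,"ep":6,"i":17},{"k":77,"p":5,"zr":54},{"g":17,"nka":16,"nl":22}],"nt":[{"lm":14,"npd":5},{"j":9,"li":98,"sec":22},6],"oe":[[98,82],{"acz":69,"ff":9,"o":21},[92,25,78,3]]}
After op 5 (replace /jg/3/k 34): {"jg":[{"jcw":77,"qxr":95,"uk":67},[88,87],{"als":10,"ep":6,"i":17},{"k":34,"p":5,"zr":54},{"g":17,"nka":16,"nl":22}],"nt":[{"lm":14,"npd":5},{"j":9,"li":98,"sec":22},6],"oe":[[98,82],{"acz":69,"ff":9,"o":21},[92,25,78,3]]}
After op 6 (remove /oe/2/1): {"jg":[{"jcw":77,"qxr":95,"uk":67},[88,87],{"als":10,"ep":6,"i":17},{"k":34,"p":5,"zr":54},{"g":17,"nka":16,"nl":22}],"nt":[{"lm":14,"npd":5},{"j":9,"li":98,"sec":22},6],"oe":[[98,82],{"acz":69,"ff":9,"o":21},[92,78,3]]}
After op 7 (add /jg/4/cra 10): {"jg":[{"jcw":77,"qxr":95,"uk":67},[88,87],{"als":10,"ep":6,"i":17},{"k":34,"p":5,"zr":54},{"cra":10,"g":17,"nka":16,"nl":22}],"nt":[{"lm":14,"npd":5},{"j":9,"li":98,"sec":22},6],"oe":[[98,82],{"acz":69,"ff":9,"o":21},[92,78,3]]}
After op 8 (add /oe/1/wf 59): {"jg":[{"jcw":77,"qxr":95,"uk":67},[88,87],{"als":10,"ep":6,"i":17},{"k":34,"p":5,"zr":54},{"cra":10,"g":17,"nka":16,"nl":22}],"nt":[{"lm":14,"npd":5},{"j":9,"li":98,"sec":22},6],"oe":[[98,82],{"acz":69,"ff":9,"o":21,"wf":59},[92,78,3]]}
After op 9 (add /nt/0/k 4): {"jg":[{"jcw":77,"qxr":95,"uk":67},[88,87],{"als":10,"ep":6,"i":17},{"k":34,"p":5,"zr":54},{"cra":10,"g":17,"nka":16,"nl":22}],"nt":[{"k":4,"lm":14,"npd":5},{"j":9,"li":98,"sec":22},6],"oe":[[98,82],{"acz":69,"ff":9,"o":21,"wf":59},[92,78,3]]}
After op 10 (remove /oe/1/wf): {"jg":[{"jcw":77,"qxr":95,"uk":67},[88,87],{"als":10,"ep":6,"i":17},{"k":34,"p":5,"zr":54},{"cra":10,"g":17,"nka":16,"nl":22}],"nt":[{"k":4,"lm":14,"npd":5},{"j":9,"li":98,"sec":22},6],"oe":[[98,82],{"acz":69,"ff":9,"o":21},[92,78,3]]}
After op 11 (remove /oe/0/0): {"jg":[{"jcw":77,"qxr":95,"uk":67},[88,87],{"als":10,"ep":6,"i":17},{"k":34,"p":5,"zr":54},{"cra":10,"g":17,"nka":16,"nl":22}],"nt":[{"k":4,"lm":14,"npd":5},{"j":9,"li":98,"sec":22},6],"oe":[[82],{"acz":69,"ff":9,"o":21},[92,78,3]]}
After op 12 (add /nt/0/y 13): {"jg":[{"jcw":77,"qxr":95,"uk":67},[88,87],{"als":10,"ep":6,"i":17},{"k":34,"p":5,"zr":54},{"cra":10,"g":17,"nka":16,"nl":22}],"nt":[{"k":4,"lm":14,"npd":5,"y":13},{"j":9,"li":98,"sec":22},6],"oe":[[82],{"acz":69,"ff":9,"o":21},[92,78,3]]}
After op 13 (replace /nt/1/j 0): {"jg":[{"jcw":77,"qxr":95,"uk":67},[88,87],{"als":10,"ep":6,"i":17},{"k":34,"p":5,"zr":54},{"cra":10,"g":17,"nka":16,"nl":22}],"nt":[{"k":4,"lm":14,"npd":5,"y":13},{"j":0,"li":98,"sec":22},6],"oe":[[82],{"acz":69,"ff":9,"o":21},[92,78,3]]}
After op 14 (replace /oe/2/2 58): {"jg":[{"jcw":77,"qxr":95,"uk":67},[88,87],{"als":10,"ep":6,"i":17},{"k":34,"p":5,"zr":54},{"cra":10,"g":17,"nka":16,"nl":22}],"nt":[{"k":4,"lm":14,"npd":5,"y":13},{"j":0,"li":98,"sec":22},6],"oe":[[82],{"acz":69,"ff":9,"o":21},[92,78,58]]}
After op 15 (add /nt/0/npd 90): {"jg":[{"jcw":77,"qxr":95,"uk":67},[88,87],{"als":10,"ep":6,"i":17},{"k":34,"p":5,"zr":54},{"cra":10,"g":17,"nka":16,"nl":22}],"nt":[{"k":4,"lm":14,"npd":90,"y":13},{"j":0,"li":98,"sec":22},6],"oe":[[82],{"acz":69,"ff":9,"o":21},[92,78,58]]}
After op 16 (replace /oe/2/0 9): {"jg":[{"jcw":77,"qxr":95,"uk":67},[88,87],{"als":10,"ep":6,"i":17},{"k":34,"p":5,"zr":54},{"cra":10,"g":17,"nka":16,"nl":22}],"nt":[{"k":4,"lm":14,"npd":90,"y":13},{"j":0,"li":98,"sec":22},6],"oe":[[82],{"acz":69,"ff":9,"o":21},[9,78,58]]}
After op 17 (replace /oe/1/acz 41): {"jg":[{"jcw":77,"qxr":95,"uk":67},[88,87],{"als":10,"ep":6,"i":17},{"k":34,"p":5,"zr":54},{"cra":10,"g":17,"nka":16,"nl":22}],"nt":[{"k":4,"lm":14,"npd":90,"y":13},{"j":0,"li":98,"sec":22},6],"oe":[[82],{"acz":41,"ff":9,"o":21},[9,78,58]]}
After op 18 (remove /jg/0/qxr): {"jg":[{"jcw":77,"uk":67},[88,87],{"als":10,"ep":6,"i":17},{"k":34,"p":5,"zr":54},{"cra":10,"g":17,"nka":16,"nl":22}],"nt":[{"k":4,"lm":14,"npd":90,"y":13},{"j":0,"li":98,"sec":22},6],"oe":[[82],{"acz":41,"ff":9,"o":21},[9,78,58]]}
After op 19 (add /oe/0 40): {"jg":[{"jcw":77,"uk":67},[88,87],{"als":10,"ep":6,"i":17},{"k":34,"p":5,"zr":54},{"cra":10,"g":17,"nka":16,"nl":22}],"nt":[{"k":4,"lm":14,"npd":90,"y":13},{"j":0,"li":98,"sec":22},6],"oe":[40,[82],{"acz":41,"ff":9,"o":21},[9,78,58]]}
After op 20 (add /oe/2/l 11): {"jg":[{"jcw":77,"uk":67},[88,87],{"als":10,"ep":6,"i":17},{"k":34,"p":5,"zr":54},{"cra":10,"g":17,"nka":16,"nl":22}],"nt":[{"k":4,"lm":14,"npd":90,"y":13},{"j":0,"li":98,"sec":22},6],"oe":[40,[82],{"acz":41,"ff":9,"l":11,"o":21},[9,78,58]]}
Size at path /jg/4: 4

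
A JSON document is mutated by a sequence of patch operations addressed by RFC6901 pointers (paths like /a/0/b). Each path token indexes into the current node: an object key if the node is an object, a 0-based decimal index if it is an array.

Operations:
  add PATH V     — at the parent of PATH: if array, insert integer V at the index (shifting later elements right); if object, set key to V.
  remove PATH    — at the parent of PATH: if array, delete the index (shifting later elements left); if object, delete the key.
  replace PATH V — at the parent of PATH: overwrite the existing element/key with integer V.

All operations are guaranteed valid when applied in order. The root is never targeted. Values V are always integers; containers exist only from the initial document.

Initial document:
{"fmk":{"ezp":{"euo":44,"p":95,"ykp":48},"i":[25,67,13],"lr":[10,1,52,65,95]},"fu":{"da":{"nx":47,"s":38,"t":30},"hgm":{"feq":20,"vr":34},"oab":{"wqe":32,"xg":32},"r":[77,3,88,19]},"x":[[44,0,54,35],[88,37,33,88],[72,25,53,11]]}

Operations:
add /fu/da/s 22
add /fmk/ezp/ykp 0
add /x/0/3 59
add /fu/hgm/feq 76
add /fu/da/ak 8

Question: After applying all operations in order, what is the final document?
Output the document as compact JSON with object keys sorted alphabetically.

Answer: {"fmk":{"ezp":{"euo":44,"p":95,"ykp":0},"i":[25,67,13],"lr":[10,1,52,65,95]},"fu":{"da":{"ak":8,"nx":47,"s":22,"t":30},"hgm":{"feq":76,"vr":34},"oab":{"wqe":32,"xg":32},"r":[77,3,88,19]},"x":[[44,0,54,59,35],[88,37,33,88],[72,25,53,11]]}

Derivation:
After op 1 (add /fu/da/s 22): {"fmk":{"ezp":{"euo":44,"p":95,"ykp":48},"i":[25,67,13],"lr":[10,1,52,65,95]},"fu":{"da":{"nx":47,"s":22,"t":30},"hgm":{"feq":20,"vr":34},"oab":{"wqe":32,"xg":32},"r":[77,3,88,19]},"x":[[44,0,54,35],[88,37,33,88],[72,25,53,11]]}
After op 2 (add /fmk/ezp/ykp 0): {"fmk":{"ezp":{"euo":44,"p":95,"ykp":0},"i":[25,67,13],"lr":[10,1,52,65,95]},"fu":{"da":{"nx":47,"s":22,"t":30},"hgm":{"feq":20,"vr":34},"oab":{"wqe":32,"xg":32},"r":[77,3,88,19]},"x":[[44,0,54,35],[88,37,33,88],[72,25,53,11]]}
After op 3 (add /x/0/3 59): {"fmk":{"ezp":{"euo":44,"p":95,"ykp":0},"i":[25,67,13],"lr":[10,1,52,65,95]},"fu":{"da":{"nx":47,"s":22,"t":30},"hgm":{"feq":20,"vr":34},"oab":{"wqe":32,"xg":32},"r":[77,3,88,19]},"x":[[44,0,54,59,35],[88,37,33,88],[72,25,53,11]]}
After op 4 (add /fu/hgm/feq 76): {"fmk":{"ezp":{"euo":44,"p":95,"ykp":0},"i":[25,67,13],"lr":[10,1,52,65,95]},"fu":{"da":{"nx":47,"s":22,"t":30},"hgm":{"feq":76,"vr":34},"oab":{"wqe":32,"xg":32},"r":[77,3,88,19]},"x":[[44,0,54,59,35],[88,37,33,88],[72,25,53,11]]}
After op 5 (add /fu/da/ak 8): {"fmk":{"ezp":{"euo":44,"p":95,"ykp":0},"i":[25,67,13],"lr":[10,1,52,65,95]},"fu":{"da":{"ak":8,"nx":47,"s":22,"t":30},"hgm":{"feq":76,"vr":34},"oab":{"wqe":32,"xg":32},"r":[77,3,88,19]},"x":[[44,0,54,59,35],[88,37,33,88],[72,25,53,11]]}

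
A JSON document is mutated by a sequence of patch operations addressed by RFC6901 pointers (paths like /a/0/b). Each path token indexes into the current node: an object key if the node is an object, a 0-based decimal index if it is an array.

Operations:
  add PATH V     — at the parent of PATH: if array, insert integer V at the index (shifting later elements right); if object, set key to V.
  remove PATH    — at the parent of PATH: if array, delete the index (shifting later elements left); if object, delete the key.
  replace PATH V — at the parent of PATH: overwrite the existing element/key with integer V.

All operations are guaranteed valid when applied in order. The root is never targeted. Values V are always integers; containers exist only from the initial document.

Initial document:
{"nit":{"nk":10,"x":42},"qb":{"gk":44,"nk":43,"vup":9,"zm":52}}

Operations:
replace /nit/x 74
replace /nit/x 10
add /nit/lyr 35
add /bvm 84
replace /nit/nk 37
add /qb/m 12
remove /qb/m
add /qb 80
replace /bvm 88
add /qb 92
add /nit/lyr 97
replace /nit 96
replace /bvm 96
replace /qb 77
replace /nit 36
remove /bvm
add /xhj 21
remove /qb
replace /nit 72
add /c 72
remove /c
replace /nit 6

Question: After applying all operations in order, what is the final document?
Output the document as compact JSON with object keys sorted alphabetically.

After op 1 (replace /nit/x 74): {"nit":{"nk":10,"x":74},"qb":{"gk":44,"nk":43,"vup":9,"zm":52}}
After op 2 (replace /nit/x 10): {"nit":{"nk":10,"x":10},"qb":{"gk":44,"nk":43,"vup":9,"zm":52}}
After op 3 (add /nit/lyr 35): {"nit":{"lyr":35,"nk":10,"x":10},"qb":{"gk":44,"nk":43,"vup":9,"zm":52}}
After op 4 (add /bvm 84): {"bvm":84,"nit":{"lyr":35,"nk":10,"x":10},"qb":{"gk":44,"nk":43,"vup":9,"zm":52}}
After op 5 (replace /nit/nk 37): {"bvm":84,"nit":{"lyr":35,"nk":37,"x":10},"qb":{"gk":44,"nk":43,"vup":9,"zm":52}}
After op 6 (add /qb/m 12): {"bvm":84,"nit":{"lyr":35,"nk":37,"x":10},"qb":{"gk":44,"m":12,"nk":43,"vup":9,"zm":52}}
After op 7 (remove /qb/m): {"bvm":84,"nit":{"lyr":35,"nk":37,"x":10},"qb":{"gk":44,"nk":43,"vup":9,"zm":52}}
After op 8 (add /qb 80): {"bvm":84,"nit":{"lyr":35,"nk":37,"x":10},"qb":80}
After op 9 (replace /bvm 88): {"bvm":88,"nit":{"lyr":35,"nk":37,"x":10},"qb":80}
After op 10 (add /qb 92): {"bvm":88,"nit":{"lyr":35,"nk":37,"x":10},"qb":92}
After op 11 (add /nit/lyr 97): {"bvm":88,"nit":{"lyr":97,"nk":37,"x":10},"qb":92}
After op 12 (replace /nit 96): {"bvm":88,"nit":96,"qb":92}
After op 13 (replace /bvm 96): {"bvm":96,"nit":96,"qb":92}
After op 14 (replace /qb 77): {"bvm":96,"nit":96,"qb":77}
After op 15 (replace /nit 36): {"bvm":96,"nit":36,"qb":77}
After op 16 (remove /bvm): {"nit":36,"qb":77}
After op 17 (add /xhj 21): {"nit":36,"qb":77,"xhj":21}
After op 18 (remove /qb): {"nit":36,"xhj":21}
After op 19 (replace /nit 72): {"nit":72,"xhj":21}
After op 20 (add /c 72): {"c":72,"nit":72,"xhj":21}
After op 21 (remove /c): {"nit":72,"xhj":21}
After op 22 (replace /nit 6): {"nit":6,"xhj":21}

Answer: {"nit":6,"xhj":21}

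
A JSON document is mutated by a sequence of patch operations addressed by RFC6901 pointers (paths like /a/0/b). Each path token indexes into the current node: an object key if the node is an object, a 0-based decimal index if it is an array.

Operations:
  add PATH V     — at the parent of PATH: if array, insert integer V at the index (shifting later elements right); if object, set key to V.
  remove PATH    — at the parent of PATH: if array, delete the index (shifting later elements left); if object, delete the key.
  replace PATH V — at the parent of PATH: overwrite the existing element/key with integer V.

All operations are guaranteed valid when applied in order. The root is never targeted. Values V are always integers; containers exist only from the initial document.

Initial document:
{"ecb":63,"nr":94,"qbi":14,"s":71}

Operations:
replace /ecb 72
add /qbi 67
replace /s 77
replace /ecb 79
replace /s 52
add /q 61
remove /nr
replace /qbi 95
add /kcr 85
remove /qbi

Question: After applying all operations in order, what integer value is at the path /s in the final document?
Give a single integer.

After op 1 (replace /ecb 72): {"ecb":72,"nr":94,"qbi":14,"s":71}
After op 2 (add /qbi 67): {"ecb":72,"nr":94,"qbi":67,"s":71}
After op 3 (replace /s 77): {"ecb":72,"nr":94,"qbi":67,"s":77}
After op 4 (replace /ecb 79): {"ecb":79,"nr":94,"qbi":67,"s":77}
After op 5 (replace /s 52): {"ecb":79,"nr":94,"qbi":67,"s":52}
After op 6 (add /q 61): {"ecb":79,"nr":94,"q":61,"qbi":67,"s":52}
After op 7 (remove /nr): {"ecb":79,"q":61,"qbi":67,"s":52}
After op 8 (replace /qbi 95): {"ecb":79,"q":61,"qbi":95,"s":52}
After op 9 (add /kcr 85): {"ecb":79,"kcr":85,"q":61,"qbi":95,"s":52}
After op 10 (remove /qbi): {"ecb":79,"kcr":85,"q":61,"s":52}
Value at /s: 52

Answer: 52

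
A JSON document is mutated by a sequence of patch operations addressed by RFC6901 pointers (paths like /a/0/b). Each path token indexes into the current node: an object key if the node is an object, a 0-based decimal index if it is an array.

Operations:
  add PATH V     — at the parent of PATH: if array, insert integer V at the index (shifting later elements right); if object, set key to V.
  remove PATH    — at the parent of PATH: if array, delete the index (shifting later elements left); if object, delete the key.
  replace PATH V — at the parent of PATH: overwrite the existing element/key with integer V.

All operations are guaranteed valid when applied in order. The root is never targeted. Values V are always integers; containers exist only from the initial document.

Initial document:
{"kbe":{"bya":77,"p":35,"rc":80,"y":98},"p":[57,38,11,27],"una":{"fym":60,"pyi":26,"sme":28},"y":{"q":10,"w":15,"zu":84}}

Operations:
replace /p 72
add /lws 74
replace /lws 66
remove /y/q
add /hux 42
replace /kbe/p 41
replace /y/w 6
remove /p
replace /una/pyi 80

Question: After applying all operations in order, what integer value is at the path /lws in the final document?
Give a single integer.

Answer: 66

Derivation:
After op 1 (replace /p 72): {"kbe":{"bya":77,"p":35,"rc":80,"y":98},"p":72,"una":{"fym":60,"pyi":26,"sme":28},"y":{"q":10,"w":15,"zu":84}}
After op 2 (add /lws 74): {"kbe":{"bya":77,"p":35,"rc":80,"y":98},"lws":74,"p":72,"una":{"fym":60,"pyi":26,"sme":28},"y":{"q":10,"w":15,"zu":84}}
After op 3 (replace /lws 66): {"kbe":{"bya":77,"p":35,"rc":80,"y":98},"lws":66,"p":72,"una":{"fym":60,"pyi":26,"sme":28},"y":{"q":10,"w":15,"zu":84}}
After op 4 (remove /y/q): {"kbe":{"bya":77,"p":35,"rc":80,"y":98},"lws":66,"p":72,"una":{"fym":60,"pyi":26,"sme":28},"y":{"w":15,"zu":84}}
After op 5 (add /hux 42): {"hux":42,"kbe":{"bya":77,"p":35,"rc":80,"y":98},"lws":66,"p":72,"una":{"fym":60,"pyi":26,"sme":28},"y":{"w":15,"zu":84}}
After op 6 (replace /kbe/p 41): {"hux":42,"kbe":{"bya":77,"p":41,"rc":80,"y":98},"lws":66,"p":72,"una":{"fym":60,"pyi":26,"sme":28},"y":{"w":15,"zu":84}}
After op 7 (replace /y/w 6): {"hux":42,"kbe":{"bya":77,"p":41,"rc":80,"y":98},"lws":66,"p":72,"una":{"fym":60,"pyi":26,"sme":28},"y":{"w":6,"zu":84}}
After op 8 (remove /p): {"hux":42,"kbe":{"bya":77,"p":41,"rc":80,"y":98},"lws":66,"una":{"fym":60,"pyi":26,"sme":28},"y":{"w":6,"zu":84}}
After op 9 (replace /una/pyi 80): {"hux":42,"kbe":{"bya":77,"p":41,"rc":80,"y":98},"lws":66,"una":{"fym":60,"pyi":80,"sme":28},"y":{"w":6,"zu":84}}
Value at /lws: 66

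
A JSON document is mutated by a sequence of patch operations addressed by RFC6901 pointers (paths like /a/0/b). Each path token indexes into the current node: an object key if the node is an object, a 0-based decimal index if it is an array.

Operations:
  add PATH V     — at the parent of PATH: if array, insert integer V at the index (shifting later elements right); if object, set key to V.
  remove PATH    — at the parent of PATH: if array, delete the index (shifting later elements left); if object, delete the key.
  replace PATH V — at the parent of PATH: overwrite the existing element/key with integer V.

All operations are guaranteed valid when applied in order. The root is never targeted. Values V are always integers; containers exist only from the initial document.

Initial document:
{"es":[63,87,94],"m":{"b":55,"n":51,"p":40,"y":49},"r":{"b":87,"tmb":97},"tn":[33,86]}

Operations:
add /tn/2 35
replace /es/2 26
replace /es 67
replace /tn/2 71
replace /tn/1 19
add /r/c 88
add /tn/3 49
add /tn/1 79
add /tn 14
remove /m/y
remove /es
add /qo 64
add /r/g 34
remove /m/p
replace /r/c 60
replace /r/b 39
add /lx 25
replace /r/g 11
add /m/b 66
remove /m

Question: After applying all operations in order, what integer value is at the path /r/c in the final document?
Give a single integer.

Answer: 60

Derivation:
After op 1 (add /tn/2 35): {"es":[63,87,94],"m":{"b":55,"n":51,"p":40,"y":49},"r":{"b":87,"tmb":97},"tn":[33,86,35]}
After op 2 (replace /es/2 26): {"es":[63,87,26],"m":{"b":55,"n":51,"p":40,"y":49},"r":{"b":87,"tmb":97},"tn":[33,86,35]}
After op 3 (replace /es 67): {"es":67,"m":{"b":55,"n":51,"p":40,"y":49},"r":{"b":87,"tmb":97},"tn":[33,86,35]}
After op 4 (replace /tn/2 71): {"es":67,"m":{"b":55,"n":51,"p":40,"y":49},"r":{"b":87,"tmb":97},"tn":[33,86,71]}
After op 5 (replace /tn/1 19): {"es":67,"m":{"b":55,"n":51,"p":40,"y":49},"r":{"b":87,"tmb":97},"tn":[33,19,71]}
After op 6 (add /r/c 88): {"es":67,"m":{"b":55,"n":51,"p":40,"y":49},"r":{"b":87,"c":88,"tmb":97},"tn":[33,19,71]}
After op 7 (add /tn/3 49): {"es":67,"m":{"b":55,"n":51,"p":40,"y":49},"r":{"b":87,"c":88,"tmb":97},"tn":[33,19,71,49]}
After op 8 (add /tn/1 79): {"es":67,"m":{"b":55,"n":51,"p":40,"y":49},"r":{"b":87,"c":88,"tmb":97},"tn":[33,79,19,71,49]}
After op 9 (add /tn 14): {"es":67,"m":{"b":55,"n":51,"p":40,"y":49},"r":{"b":87,"c":88,"tmb":97},"tn":14}
After op 10 (remove /m/y): {"es":67,"m":{"b":55,"n":51,"p":40},"r":{"b":87,"c":88,"tmb":97},"tn":14}
After op 11 (remove /es): {"m":{"b":55,"n":51,"p":40},"r":{"b":87,"c":88,"tmb":97},"tn":14}
After op 12 (add /qo 64): {"m":{"b":55,"n":51,"p":40},"qo":64,"r":{"b":87,"c":88,"tmb":97},"tn":14}
After op 13 (add /r/g 34): {"m":{"b":55,"n":51,"p":40},"qo":64,"r":{"b":87,"c":88,"g":34,"tmb":97},"tn":14}
After op 14 (remove /m/p): {"m":{"b":55,"n":51},"qo":64,"r":{"b":87,"c":88,"g":34,"tmb":97},"tn":14}
After op 15 (replace /r/c 60): {"m":{"b":55,"n":51},"qo":64,"r":{"b":87,"c":60,"g":34,"tmb":97},"tn":14}
After op 16 (replace /r/b 39): {"m":{"b":55,"n":51},"qo":64,"r":{"b":39,"c":60,"g":34,"tmb":97},"tn":14}
After op 17 (add /lx 25): {"lx":25,"m":{"b":55,"n":51},"qo":64,"r":{"b":39,"c":60,"g":34,"tmb":97},"tn":14}
After op 18 (replace /r/g 11): {"lx":25,"m":{"b":55,"n":51},"qo":64,"r":{"b":39,"c":60,"g":11,"tmb":97},"tn":14}
After op 19 (add /m/b 66): {"lx":25,"m":{"b":66,"n":51},"qo":64,"r":{"b":39,"c":60,"g":11,"tmb":97},"tn":14}
After op 20 (remove /m): {"lx":25,"qo":64,"r":{"b":39,"c":60,"g":11,"tmb":97},"tn":14}
Value at /r/c: 60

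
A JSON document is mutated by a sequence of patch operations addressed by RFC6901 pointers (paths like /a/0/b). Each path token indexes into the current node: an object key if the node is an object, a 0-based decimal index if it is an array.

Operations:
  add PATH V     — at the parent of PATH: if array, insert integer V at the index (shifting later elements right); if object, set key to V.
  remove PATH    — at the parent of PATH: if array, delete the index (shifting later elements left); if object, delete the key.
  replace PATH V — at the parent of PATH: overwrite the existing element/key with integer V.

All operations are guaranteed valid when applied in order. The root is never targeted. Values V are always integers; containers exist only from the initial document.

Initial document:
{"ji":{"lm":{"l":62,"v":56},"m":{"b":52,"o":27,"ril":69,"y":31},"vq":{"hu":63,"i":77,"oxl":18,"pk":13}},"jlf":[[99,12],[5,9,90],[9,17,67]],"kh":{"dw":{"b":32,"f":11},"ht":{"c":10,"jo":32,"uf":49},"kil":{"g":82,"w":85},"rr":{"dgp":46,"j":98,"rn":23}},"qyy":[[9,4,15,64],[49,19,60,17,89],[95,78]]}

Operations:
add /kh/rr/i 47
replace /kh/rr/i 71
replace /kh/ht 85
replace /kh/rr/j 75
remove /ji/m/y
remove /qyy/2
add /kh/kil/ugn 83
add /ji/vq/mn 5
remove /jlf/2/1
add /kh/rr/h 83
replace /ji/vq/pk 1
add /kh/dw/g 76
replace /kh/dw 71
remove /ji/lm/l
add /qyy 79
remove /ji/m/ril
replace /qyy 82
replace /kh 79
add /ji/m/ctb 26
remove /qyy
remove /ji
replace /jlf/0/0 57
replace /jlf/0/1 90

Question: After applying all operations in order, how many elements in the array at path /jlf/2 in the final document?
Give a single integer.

Answer: 2

Derivation:
After op 1 (add /kh/rr/i 47): {"ji":{"lm":{"l":62,"v":56},"m":{"b":52,"o":27,"ril":69,"y":31},"vq":{"hu":63,"i":77,"oxl":18,"pk":13}},"jlf":[[99,12],[5,9,90],[9,17,67]],"kh":{"dw":{"b":32,"f":11},"ht":{"c":10,"jo":32,"uf":49},"kil":{"g":82,"w":85},"rr":{"dgp":46,"i":47,"j":98,"rn":23}},"qyy":[[9,4,15,64],[49,19,60,17,89],[95,78]]}
After op 2 (replace /kh/rr/i 71): {"ji":{"lm":{"l":62,"v":56},"m":{"b":52,"o":27,"ril":69,"y":31},"vq":{"hu":63,"i":77,"oxl":18,"pk":13}},"jlf":[[99,12],[5,9,90],[9,17,67]],"kh":{"dw":{"b":32,"f":11},"ht":{"c":10,"jo":32,"uf":49},"kil":{"g":82,"w":85},"rr":{"dgp":46,"i":71,"j":98,"rn":23}},"qyy":[[9,4,15,64],[49,19,60,17,89],[95,78]]}
After op 3 (replace /kh/ht 85): {"ji":{"lm":{"l":62,"v":56},"m":{"b":52,"o":27,"ril":69,"y":31},"vq":{"hu":63,"i":77,"oxl":18,"pk":13}},"jlf":[[99,12],[5,9,90],[9,17,67]],"kh":{"dw":{"b":32,"f":11},"ht":85,"kil":{"g":82,"w":85},"rr":{"dgp":46,"i":71,"j":98,"rn":23}},"qyy":[[9,4,15,64],[49,19,60,17,89],[95,78]]}
After op 4 (replace /kh/rr/j 75): {"ji":{"lm":{"l":62,"v":56},"m":{"b":52,"o":27,"ril":69,"y":31},"vq":{"hu":63,"i":77,"oxl":18,"pk":13}},"jlf":[[99,12],[5,9,90],[9,17,67]],"kh":{"dw":{"b":32,"f":11},"ht":85,"kil":{"g":82,"w":85},"rr":{"dgp":46,"i":71,"j":75,"rn":23}},"qyy":[[9,4,15,64],[49,19,60,17,89],[95,78]]}
After op 5 (remove /ji/m/y): {"ji":{"lm":{"l":62,"v":56},"m":{"b":52,"o":27,"ril":69},"vq":{"hu":63,"i":77,"oxl":18,"pk":13}},"jlf":[[99,12],[5,9,90],[9,17,67]],"kh":{"dw":{"b":32,"f":11},"ht":85,"kil":{"g":82,"w":85},"rr":{"dgp":46,"i":71,"j":75,"rn":23}},"qyy":[[9,4,15,64],[49,19,60,17,89],[95,78]]}
After op 6 (remove /qyy/2): {"ji":{"lm":{"l":62,"v":56},"m":{"b":52,"o":27,"ril":69},"vq":{"hu":63,"i":77,"oxl":18,"pk":13}},"jlf":[[99,12],[5,9,90],[9,17,67]],"kh":{"dw":{"b":32,"f":11},"ht":85,"kil":{"g":82,"w":85},"rr":{"dgp":46,"i":71,"j":75,"rn":23}},"qyy":[[9,4,15,64],[49,19,60,17,89]]}
After op 7 (add /kh/kil/ugn 83): {"ji":{"lm":{"l":62,"v":56},"m":{"b":52,"o":27,"ril":69},"vq":{"hu":63,"i":77,"oxl":18,"pk":13}},"jlf":[[99,12],[5,9,90],[9,17,67]],"kh":{"dw":{"b":32,"f":11},"ht":85,"kil":{"g":82,"ugn":83,"w":85},"rr":{"dgp":46,"i":71,"j":75,"rn":23}},"qyy":[[9,4,15,64],[49,19,60,17,89]]}
After op 8 (add /ji/vq/mn 5): {"ji":{"lm":{"l":62,"v":56},"m":{"b":52,"o":27,"ril":69},"vq":{"hu":63,"i":77,"mn":5,"oxl":18,"pk":13}},"jlf":[[99,12],[5,9,90],[9,17,67]],"kh":{"dw":{"b":32,"f":11},"ht":85,"kil":{"g":82,"ugn":83,"w":85},"rr":{"dgp":46,"i":71,"j":75,"rn":23}},"qyy":[[9,4,15,64],[49,19,60,17,89]]}
After op 9 (remove /jlf/2/1): {"ji":{"lm":{"l":62,"v":56},"m":{"b":52,"o":27,"ril":69},"vq":{"hu":63,"i":77,"mn":5,"oxl":18,"pk":13}},"jlf":[[99,12],[5,9,90],[9,67]],"kh":{"dw":{"b":32,"f":11},"ht":85,"kil":{"g":82,"ugn":83,"w":85},"rr":{"dgp":46,"i":71,"j":75,"rn":23}},"qyy":[[9,4,15,64],[49,19,60,17,89]]}
After op 10 (add /kh/rr/h 83): {"ji":{"lm":{"l":62,"v":56},"m":{"b":52,"o":27,"ril":69},"vq":{"hu":63,"i":77,"mn":5,"oxl":18,"pk":13}},"jlf":[[99,12],[5,9,90],[9,67]],"kh":{"dw":{"b":32,"f":11},"ht":85,"kil":{"g":82,"ugn":83,"w":85},"rr":{"dgp":46,"h":83,"i":71,"j":75,"rn":23}},"qyy":[[9,4,15,64],[49,19,60,17,89]]}
After op 11 (replace /ji/vq/pk 1): {"ji":{"lm":{"l":62,"v":56},"m":{"b":52,"o":27,"ril":69},"vq":{"hu":63,"i":77,"mn":5,"oxl":18,"pk":1}},"jlf":[[99,12],[5,9,90],[9,67]],"kh":{"dw":{"b":32,"f":11},"ht":85,"kil":{"g":82,"ugn":83,"w":85},"rr":{"dgp":46,"h":83,"i":71,"j":75,"rn":23}},"qyy":[[9,4,15,64],[49,19,60,17,89]]}
After op 12 (add /kh/dw/g 76): {"ji":{"lm":{"l":62,"v":56},"m":{"b":52,"o":27,"ril":69},"vq":{"hu":63,"i":77,"mn":5,"oxl":18,"pk":1}},"jlf":[[99,12],[5,9,90],[9,67]],"kh":{"dw":{"b":32,"f":11,"g":76},"ht":85,"kil":{"g":82,"ugn":83,"w":85},"rr":{"dgp":46,"h":83,"i":71,"j":75,"rn":23}},"qyy":[[9,4,15,64],[49,19,60,17,89]]}
After op 13 (replace /kh/dw 71): {"ji":{"lm":{"l":62,"v":56},"m":{"b":52,"o":27,"ril":69},"vq":{"hu":63,"i":77,"mn":5,"oxl":18,"pk":1}},"jlf":[[99,12],[5,9,90],[9,67]],"kh":{"dw":71,"ht":85,"kil":{"g":82,"ugn":83,"w":85},"rr":{"dgp":46,"h":83,"i":71,"j":75,"rn":23}},"qyy":[[9,4,15,64],[49,19,60,17,89]]}
After op 14 (remove /ji/lm/l): {"ji":{"lm":{"v":56},"m":{"b":52,"o":27,"ril":69},"vq":{"hu":63,"i":77,"mn":5,"oxl":18,"pk":1}},"jlf":[[99,12],[5,9,90],[9,67]],"kh":{"dw":71,"ht":85,"kil":{"g":82,"ugn":83,"w":85},"rr":{"dgp":46,"h":83,"i":71,"j":75,"rn":23}},"qyy":[[9,4,15,64],[49,19,60,17,89]]}
After op 15 (add /qyy 79): {"ji":{"lm":{"v":56},"m":{"b":52,"o":27,"ril":69},"vq":{"hu":63,"i":77,"mn":5,"oxl":18,"pk":1}},"jlf":[[99,12],[5,9,90],[9,67]],"kh":{"dw":71,"ht":85,"kil":{"g":82,"ugn":83,"w":85},"rr":{"dgp":46,"h":83,"i":71,"j":75,"rn":23}},"qyy":79}
After op 16 (remove /ji/m/ril): {"ji":{"lm":{"v":56},"m":{"b":52,"o":27},"vq":{"hu":63,"i":77,"mn":5,"oxl":18,"pk":1}},"jlf":[[99,12],[5,9,90],[9,67]],"kh":{"dw":71,"ht":85,"kil":{"g":82,"ugn":83,"w":85},"rr":{"dgp":46,"h":83,"i":71,"j":75,"rn":23}},"qyy":79}
After op 17 (replace /qyy 82): {"ji":{"lm":{"v":56},"m":{"b":52,"o":27},"vq":{"hu":63,"i":77,"mn":5,"oxl":18,"pk":1}},"jlf":[[99,12],[5,9,90],[9,67]],"kh":{"dw":71,"ht":85,"kil":{"g":82,"ugn":83,"w":85},"rr":{"dgp":46,"h":83,"i":71,"j":75,"rn":23}},"qyy":82}
After op 18 (replace /kh 79): {"ji":{"lm":{"v":56},"m":{"b":52,"o":27},"vq":{"hu":63,"i":77,"mn":5,"oxl":18,"pk":1}},"jlf":[[99,12],[5,9,90],[9,67]],"kh":79,"qyy":82}
After op 19 (add /ji/m/ctb 26): {"ji":{"lm":{"v":56},"m":{"b":52,"ctb":26,"o":27},"vq":{"hu":63,"i":77,"mn":5,"oxl":18,"pk":1}},"jlf":[[99,12],[5,9,90],[9,67]],"kh":79,"qyy":82}
After op 20 (remove /qyy): {"ji":{"lm":{"v":56},"m":{"b":52,"ctb":26,"o":27},"vq":{"hu":63,"i":77,"mn":5,"oxl":18,"pk":1}},"jlf":[[99,12],[5,9,90],[9,67]],"kh":79}
After op 21 (remove /ji): {"jlf":[[99,12],[5,9,90],[9,67]],"kh":79}
After op 22 (replace /jlf/0/0 57): {"jlf":[[57,12],[5,9,90],[9,67]],"kh":79}
After op 23 (replace /jlf/0/1 90): {"jlf":[[57,90],[5,9,90],[9,67]],"kh":79}
Size at path /jlf/2: 2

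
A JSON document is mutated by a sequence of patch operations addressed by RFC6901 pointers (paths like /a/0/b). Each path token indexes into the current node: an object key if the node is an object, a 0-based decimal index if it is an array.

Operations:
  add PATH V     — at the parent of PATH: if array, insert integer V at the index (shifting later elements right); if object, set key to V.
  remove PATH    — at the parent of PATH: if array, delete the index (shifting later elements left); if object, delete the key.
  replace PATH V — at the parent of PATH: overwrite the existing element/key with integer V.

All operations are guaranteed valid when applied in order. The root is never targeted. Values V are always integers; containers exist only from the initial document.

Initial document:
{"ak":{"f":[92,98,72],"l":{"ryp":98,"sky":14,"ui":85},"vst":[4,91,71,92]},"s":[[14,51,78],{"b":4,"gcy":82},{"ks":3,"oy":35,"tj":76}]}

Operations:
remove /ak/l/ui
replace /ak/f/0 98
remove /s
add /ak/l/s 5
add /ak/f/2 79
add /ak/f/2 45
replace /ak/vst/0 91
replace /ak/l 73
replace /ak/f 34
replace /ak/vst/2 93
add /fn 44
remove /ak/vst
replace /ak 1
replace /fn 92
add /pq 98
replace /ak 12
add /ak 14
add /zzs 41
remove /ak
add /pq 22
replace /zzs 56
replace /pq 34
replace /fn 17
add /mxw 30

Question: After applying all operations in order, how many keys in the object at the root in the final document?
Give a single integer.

After op 1 (remove /ak/l/ui): {"ak":{"f":[92,98,72],"l":{"ryp":98,"sky":14},"vst":[4,91,71,92]},"s":[[14,51,78],{"b":4,"gcy":82},{"ks":3,"oy":35,"tj":76}]}
After op 2 (replace /ak/f/0 98): {"ak":{"f":[98,98,72],"l":{"ryp":98,"sky":14},"vst":[4,91,71,92]},"s":[[14,51,78],{"b":4,"gcy":82},{"ks":3,"oy":35,"tj":76}]}
After op 3 (remove /s): {"ak":{"f":[98,98,72],"l":{"ryp":98,"sky":14},"vst":[4,91,71,92]}}
After op 4 (add /ak/l/s 5): {"ak":{"f":[98,98,72],"l":{"ryp":98,"s":5,"sky":14},"vst":[4,91,71,92]}}
After op 5 (add /ak/f/2 79): {"ak":{"f":[98,98,79,72],"l":{"ryp":98,"s":5,"sky":14},"vst":[4,91,71,92]}}
After op 6 (add /ak/f/2 45): {"ak":{"f":[98,98,45,79,72],"l":{"ryp":98,"s":5,"sky":14},"vst":[4,91,71,92]}}
After op 7 (replace /ak/vst/0 91): {"ak":{"f":[98,98,45,79,72],"l":{"ryp":98,"s":5,"sky":14},"vst":[91,91,71,92]}}
After op 8 (replace /ak/l 73): {"ak":{"f":[98,98,45,79,72],"l":73,"vst":[91,91,71,92]}}
After op 9 (replace /ak/f 34): {"ak":{"f":34,"l":73,"vst":[91,91,71,92]}}
After op 10 (replace /ak/vst/2 93): {"ak":{"f":34,"l":73,"vst":[91,91,93,92]}}
After op 11 (add /fn 44): {"ak":{"f":34,"l":73,"vst":[91,91,93,92]},"fn":44}
After op 12 (remove /ak/vst): {"ak":{"f":34,"l":73},"fn":44}
After op 13 (replace /ak 1): {"ak":1,"fn":44}
After op 14 (replace /fn 92): {"ak":1,"fn":92}
After op 15 (add /pq 98): {"ak":1,"fn":92,"pq":98}
After op 16 (replace /ak 12): {"ak":12,"fn":92,"pq":98}
After op 17 (add /ak 14): {"ak":14,"fn":92,"pq":98}
After op 18 (add /zzs 41): {"ak":14,"fn":92,"pq":98,"zzs":41}
After op 19 (remove /ak): {"fn":92,"pq":98,"zzs":41}
After op 20 (add /pq 22): {"fn":92,"pq":22,"zzs":41}
After op 21 (replace /zzs 56): {"fn":92,"pq":22,"zzs":56}
After op 22 (replace /pq 34): {"fn":92,"pq":34,"zzs":56}
After op 23 (replace /fn 17): {"fn":17,"pq":34,"zzs":56}
After op 24 (add /mxw 30): {"fn":17,"mxw":30,"pq":34,"zzs":56}
Size at the root: 4

Answer: 4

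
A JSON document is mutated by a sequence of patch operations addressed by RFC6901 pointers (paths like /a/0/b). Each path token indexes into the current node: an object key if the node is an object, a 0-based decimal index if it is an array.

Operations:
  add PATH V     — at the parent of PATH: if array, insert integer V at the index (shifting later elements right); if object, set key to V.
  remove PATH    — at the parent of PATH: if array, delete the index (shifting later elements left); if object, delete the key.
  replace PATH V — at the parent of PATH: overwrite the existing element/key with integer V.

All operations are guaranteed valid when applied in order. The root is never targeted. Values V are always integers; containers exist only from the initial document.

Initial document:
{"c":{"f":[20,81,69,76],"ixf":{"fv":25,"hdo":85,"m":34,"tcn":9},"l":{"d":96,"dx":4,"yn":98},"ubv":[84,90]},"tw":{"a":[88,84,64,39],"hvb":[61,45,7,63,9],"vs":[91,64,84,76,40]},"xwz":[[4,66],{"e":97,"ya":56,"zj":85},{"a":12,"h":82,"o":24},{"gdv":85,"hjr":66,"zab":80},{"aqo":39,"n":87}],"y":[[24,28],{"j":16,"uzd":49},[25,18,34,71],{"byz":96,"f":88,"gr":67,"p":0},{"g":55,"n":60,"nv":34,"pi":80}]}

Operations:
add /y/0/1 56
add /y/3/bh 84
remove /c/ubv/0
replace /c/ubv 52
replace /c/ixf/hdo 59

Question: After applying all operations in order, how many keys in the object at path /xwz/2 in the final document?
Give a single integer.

After op 1 (add /y/0/1 56): {"c":{"f":[20,81,69,76],"ixf":{"fv":25,"hdo":85,"m":34,"tcn":9},"l":{"d":96,"dx":4,"yn":98},"ubv":[84,90]},"tw":{"a":[88,84,64,39],"hvb":[61,45,7,63,9],"vs":[91,64,84,76,40]},"xwz":[[4,66],{"e":97,"ya":56,"zj":85},{"a":12,"h":82,"o":24},{"gdv":85,"hjr":66,"zab":80},{"aqo":39,"n":87}],"y":[[24,56,28],{"j":16,"uzd":49},[25,18,34,71],{"byz":96,"f":88,"gr":67,"p":0},{"g":55,"n":60,"nv":34,"pi":80}]}
After op 2 (add /y/3/bh 84): {"c":{"f":[20,81,69,76],"ixf":{"fv":25,"hdo":85,"m":34,"tcn":9},"l":{"d":96,"dx":4,"yn":98},"ubv":[84,90]},"tw":{"a":[88,84,64,39],"hvb":[61,45,7,63,9],"vs":[91,64,84,76,40]},"xwz":[[4,66],{"e":97,"ya":56,"zj":85},{"a":12,"h":82,"o":24},{"gdv":85,"hjr":66,"zab":80},{"aqo":39,"n":87}],"y":[[24,56,28],{"j":16,"uzd":49},[25,18,34,71],{"bh":84,"byz":96,"f":88,"gr":67,"p":0},{"g":55,"n":60,"nv":34,"pi":80}]}
After op 3 (remove /c/ubv/0): {"c":{"f":[20,81,69,76],"ixf":{"fv":25,"hdo":85,"m":34,"tcn":9},"l":{"d":96,"dx":4,"yn":98},"ubv":[90]},"tw":{"a":[88,84,64,39],"hvb":[61,45,7,63,9],"vs":[91,64,84,76,40]},"xwz":[[4,66],{"e":97,"ya":56,"zj":85},{"a":12,"h":82,"o":24},{"gdv":85,"hjr":66,"zab":80},{"aqo":39,"n":87}],"y":[[24,56,28],{"j":16,"uzd":49},[25,18,34,71],{"bh":84,"byz":96,"f":88,"gr":67,"p":0},{"g":55,"n":60,"nv":34,"pi":80}]}
After op 4 (replace /c/ubv 52): {"c":{"f":[20,81,69,76],"ixf":{"fv":25,"hdo":85,"m":34,"tcn":9},"l":{"d":96,"dx":4,"yn":98},"ubv":52},"tw":{"a":[88,84,64,39],"hvb":[61,45,7,63,9],"vs":[91,64,84,76,40]},"xwz":[[4,66],{"e":97,"ya":56,"zj":85},{"a":12,"h":82,"o":24},{"gdv":85,"hjr":66,"zab":80},{"aqo":39,"n":87}],"y":[[24,56,28],{"j":16,"uzd":49},[25,18,34,71],{"bh":84,"byz":96,"f":88,"gr":67,"p":0},{"g":55,"n":60,"nv":34,"pi":80}]}
After op 5 (replace /c/ixf/hdo 59): {"c":{"f":[20,81,69,76],"ixf":{"fv":25,"hdo":59,"m":34,"tcn":9},"l":{"d":96,"dx":4,"yn":98},"ubv":52},"tw":{"a":[88,84,64,39],"hvb":[61,45,7,63,9],"vs":[91,64,84,76,40]},"xwz":[[4,66],{"e":97,"ya":56,"zj":85},{"a":12,"h":82,"o":24},{"gdv":85,"hjr":66,"zab":80},{"aqo":39,"n":87}],"y":[[24,56,28],{"j":16,"uzd":49},[25,18,34,71],{"bh":84,"byz":96,"f":88,"gr":67,"p":0},{"g":55,"n":60,"nv":34,"pi":80}]}
Size at path /xwz/2: 3

Answer: 3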